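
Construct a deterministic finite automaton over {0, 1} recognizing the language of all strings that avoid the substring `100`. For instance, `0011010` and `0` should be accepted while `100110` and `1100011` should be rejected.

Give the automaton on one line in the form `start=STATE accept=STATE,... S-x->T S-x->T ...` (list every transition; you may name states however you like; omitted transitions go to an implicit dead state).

start=q0 accept=q0,q1,q2 q0-0->q0 q0-1->q1 q1-0->q2 q1-1->q1 q2-0->q3 q2-1->q1 q3-0->q3 q3-1->q3

This is the complement of 'contains `100`'. Use the same substring-matching states — q0 through q3 holding how much of `100` has just been matched — but flip the accepting set: everything except the trap q3 accepts.
A 4-state machine:
        0   1  
>* q0   q0  q1 
 * q1   q2  q1 
 * q2   q3  q1 
   q3   q3  q3 
(> = start, * = accepting)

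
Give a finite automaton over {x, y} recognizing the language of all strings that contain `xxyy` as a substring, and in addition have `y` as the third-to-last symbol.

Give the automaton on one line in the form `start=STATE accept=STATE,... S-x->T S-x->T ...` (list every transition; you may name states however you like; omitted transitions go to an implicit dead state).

start=s0 accept=s5,s6,s7,s8 s0-x->s1 s0-y->s0 s1-x->s2 s1-y->s0 s2-x->s2 s2-y->s3 s3-x->s1 s3-y->s4 s4-x->s5 s4-y->s6 s5-x->s7 s5-y->s8 s6-x->s5 s6-y->s6 s7-x->s9 s7-y->s10 s8-x->s11 s8-y->s4 s9-x->s9 s9-y->s10 s10-x->s11 s10-y->s4 s11-x->s7 s11-y->s8

Run two small machines in parallel and take their product. The first has 5 states tracking whether and how much of `xxyy` has been seen; the second has 15 states tracking the last 3 symbols read. A product state is a pair (one from each), accepting exactly when both do. Equivalent product states are then merged.
With 12 states:
          x    y  
>  s0     s1   s0 
   s1     s2   s0 
   s2     s2   s3 
   s3     s1   s4 
   s4     s5   s6 
 * s5     s7   s8 
 * s6     s5   s6 
 * s7     s9  s10 
 * s8    s11   s4 
   s9     s9  s10 
   s10   s11   s4 
   s11    s7   s8 
(> = start, * = accepting)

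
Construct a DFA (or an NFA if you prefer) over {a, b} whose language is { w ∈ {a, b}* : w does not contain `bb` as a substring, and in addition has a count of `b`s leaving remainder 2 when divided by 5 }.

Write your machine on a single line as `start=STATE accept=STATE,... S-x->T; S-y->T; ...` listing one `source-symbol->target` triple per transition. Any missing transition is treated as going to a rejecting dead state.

Handle the two conditions separately and then intersect. The first has 3 states tracking partial matches of the forbidden pattern `bb`; the second has 5 states tracking the count of `b`s modulo 5. A product state is a pair (one from each), accepting exactly when both do. Equivalent product states are then merged.
An 11-state machine:
          a    b  
>  S0     S0   S1 
   S1     S2   S3 
   S2     S2   S4 
   S3     S3   S3 
 * S4     S5   S3 
 * S5     S5   S6 
   S6     S7   S3 
   S7     S7   S8 
   S8     S9   S3 
   S9     S9  S10 
   S10    S0   S3 
(> = start, * = accepting)

start=S0; accept=S4,S5; S0-a->S0; S0-b->S1; S1-a->S2; S1-b->S3; S2-a->S2; S2-b->S4; S3-a->S3; S3-b->S3; S4-a->S5; S4-b->S3; S5-a->S5; S5-b->S6; S6-a->S7; S6-b->S3; S7-a->S7; S7-b->S8; S8-a->S9; S8-b->S3; S9-a->S9; S9-b->S10; S10-a->S0; S10-b->S3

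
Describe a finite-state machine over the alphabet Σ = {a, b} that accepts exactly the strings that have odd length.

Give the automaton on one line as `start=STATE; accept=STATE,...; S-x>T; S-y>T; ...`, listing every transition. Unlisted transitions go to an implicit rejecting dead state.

start=s0; accept=s1; s0-a>s1; s0-b>s1; s1-a>s0; s1-b>s0

Only the length mod 2 matters, so use a 2-cycle: from any state, every input symbol moves to the next state, wrapping s1 back to s0. Mark s1 accepting.
2 states suffice.
        a   b  
>  s0   s1  s1 
 * s1   s0  s0 
(> = start, * = accepting)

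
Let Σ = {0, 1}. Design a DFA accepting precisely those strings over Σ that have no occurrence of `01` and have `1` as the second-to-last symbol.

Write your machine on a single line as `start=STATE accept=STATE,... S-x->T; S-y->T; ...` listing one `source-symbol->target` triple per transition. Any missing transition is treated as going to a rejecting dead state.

Run two small machines in parallel and take their product. The first has 3 states tracking partial matches of the forbidden pattern `01`; the second has 7 states tracking the last 2 symbols read. A product state is a pair (one from each), accepting exactly when both do. Minimizing collapses redundant product states.
        0   1  
>  s0   s1  s2 
   s1   s1  s1 
   s2   s3  s4 
 * s3   s1  s1 
 * s4   s3  s4 
(> = start, * = accepting)

start=s0; accept=s3,s4; s0-0->s1; s0-1->s2; s1-0->s1; s1-1->s1; s2-0->s3; s2-1->s4; s3-0->s1; s3-1->s1; s4-0->s3; s4-1->s4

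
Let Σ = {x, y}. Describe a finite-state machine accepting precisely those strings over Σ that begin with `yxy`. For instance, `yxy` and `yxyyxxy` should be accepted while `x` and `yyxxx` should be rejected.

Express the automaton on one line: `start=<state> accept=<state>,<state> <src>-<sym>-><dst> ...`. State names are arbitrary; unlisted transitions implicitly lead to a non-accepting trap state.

start=q0 accept=q3 q0-x->q4 q0-y->q1 q1-x->q2 q1-y->q4 q2-x->q4 q2-y->q3 q3-x->q3 q3-y->q3 q4-x->q4 q4-y->q4

Walk along `yxy` while the input agrees: from q0 take `y` to q1, and so on. Any deviation drops to the rejecting sink q4. Once q3 is reached the prefix is confirmed and every continuation is accepted.
With 5 states:
        x   y  
>  q0   q4  q1 
   q1   q2  q4 
   q2   q4  q3 
 * q3   q3  q3 
   q4   q4  q4 
(> = start, * = accepting)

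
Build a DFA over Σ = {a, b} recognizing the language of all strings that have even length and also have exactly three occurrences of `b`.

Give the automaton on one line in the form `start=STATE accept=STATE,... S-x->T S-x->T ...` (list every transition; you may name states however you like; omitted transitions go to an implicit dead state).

start=q0 accept=q7 q0-a->q1 q0-b->q2 q1-a->q0 q1-b->q3 q2-a->q3 q2-b->q4 q3-a->q2 q3-b->q5 q4-a->q5 q4-b->q6 q5-a->q4 q5-b->q7 q6-a->q7 q6-b->q8 q7-a->q6 q7-b->q9 q8-a->q9 q8-b->q9 q9-a->q8 q9-b->q8

Run two small machines in parallel and take their product. One (2 states) tracks the input length modulo 2; the other (5 states) tracks the count of `b`s, saturating at 4. Each combined state is a pair, one component from each; accept when both components accept.
        a   b  
>  q0   q1  q2 
   q1   q0  q3 
   q2   q3  q4 
   q3   q2  q5 
   q4   q5  q6 
   q5   q4  q7 
   q6   q7  q8 
 * q7   q6  q9 
   q8   q9  q9 
   q9   q8  q8 
(> = start, * = accepting)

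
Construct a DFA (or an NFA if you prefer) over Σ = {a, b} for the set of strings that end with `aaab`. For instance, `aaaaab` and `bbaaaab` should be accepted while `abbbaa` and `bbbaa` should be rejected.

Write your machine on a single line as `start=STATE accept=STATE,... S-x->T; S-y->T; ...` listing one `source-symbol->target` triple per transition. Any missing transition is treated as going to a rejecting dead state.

start=S0; accept=S4; S0-a->S1; S0-b->S0; S1-a->S2; S1-b->S0; S2-a->S3; S2-b->S0; S3-a->S3; S3-b->S4; S4-a->S1; S4-b->S0

Let each state record the length of the longest suffix of the input read so far that is also a prefix of `aaab`. S1 means the last symbol is `a`; S2 means the last 2 symbols are `aa`; S3 means the last 3 symbols are `aaa`; S4 means the last 4 symbols are `aaab`. Accept only at S4, where the string currently ends in `aaab`.
With 5 states:
        a   b  
>  S0   S1  S0 
   S1   S2  S0 
   S2   S3  S0 
   S3   S3  S4 
 * S4   S1  S0 
(> = start, * = accepting)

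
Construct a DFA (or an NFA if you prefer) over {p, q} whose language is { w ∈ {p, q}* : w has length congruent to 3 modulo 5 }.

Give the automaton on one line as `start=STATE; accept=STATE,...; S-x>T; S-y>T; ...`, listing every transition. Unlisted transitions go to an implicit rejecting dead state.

start=A; accept=D; A-p>B; A-q>B; B-p>C; B-q>C; C-p>D; C-q>D; D-p>E; D-q>E; E-p>A; E-q>A

Count input length modulo 5: every symbol advances one step around the cycle A → B → C → D → E → A. Accept at D.
A 5-state machine:
       p  q 
>  A   B  B 
   B   C  C 
   C   D  D 
 * D   E  E 
   E   A  A 
(> = start, * = accepting)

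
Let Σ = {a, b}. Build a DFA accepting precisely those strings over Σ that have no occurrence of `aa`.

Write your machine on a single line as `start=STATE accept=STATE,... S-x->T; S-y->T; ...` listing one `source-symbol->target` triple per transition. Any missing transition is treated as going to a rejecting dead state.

start=q0; accept=q0,q1; q0-a->q1; q0-b->q0; q1-a->q2; q1-b->q0; q2-a->q2; q2-b->q2

This is the complement of 'contains `aa`'. Use the same substring-matching states — q0 through q2 holding how much of `aa` has just been matched — but flip the accepting set: everything except the trap q2 accepts.
        a   b  
>* q0   q1  q0 
 * q1   q2  q0 
   q2   q2  q2 
(> = start, * = accepting)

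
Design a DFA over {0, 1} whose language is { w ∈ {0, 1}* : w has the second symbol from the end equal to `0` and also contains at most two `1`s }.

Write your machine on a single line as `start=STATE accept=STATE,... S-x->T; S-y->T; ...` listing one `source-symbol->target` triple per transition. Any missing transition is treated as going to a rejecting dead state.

Handle the two conditions separately and then intersect. The first has 7 states tracking the last 2 symbols read; the second has 4 states tracking the count of `1`s, saturating at 3. A product state is a pair (one from each), accepting exactly when both do. After merging equivalent states the machine shrinks.
With 12 states:
          0    1  
>  q0     q1   q2 
   q1     q3   q4 
   q2     q5   q6 
 * q3     q3   q4 
 * q4     q5   q6 
   q5     q7   q8 
   q6     q9  q10 
 * q7     q7   q8 
 * q8     q9  q10 
   q9    q11  q10 
   q10   q10  q10 
 * q11   q11  q10 
(> = start, * = accepting)

start=q0; accept=q3,q4,q7,q8,q11; q0-0->q1; q0-1->q2; q1-0->q3; q1-1->q4; q2-0->q5; q2-1->q6; q3-0->q3; q3-1->q4; q4-0->q5; q4-1->q6; q5-0->q7; q5-1->q8; q6-0->q9; q6-1->q10; q7-0->q7; q7-1->q8; q8-0->q9; q8-1->q10; q9-0->q11; q9-1->q10; q10-0->q10; q10-1->q10; q11-0->q11; q11-1->q10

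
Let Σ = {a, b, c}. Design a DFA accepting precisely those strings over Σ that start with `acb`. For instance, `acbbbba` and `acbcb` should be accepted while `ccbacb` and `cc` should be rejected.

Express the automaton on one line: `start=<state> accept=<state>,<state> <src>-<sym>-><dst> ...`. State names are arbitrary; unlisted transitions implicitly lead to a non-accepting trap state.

start=q0 accept=q3 q0-a->q1 q0-b->q4 q0-c->q4 q1-a->q4 q1-b->q4 q1-c->q2 q2-a->q4 q2-b->q3 q2-c->q4 q3-a->q3 q3-b->q3 q3-c->q3 q4-a->q4 q4-b->q4 q4-c->q4

Check the first 3 symbols one by one: q0 through q2 record how many have matched `acb` so far; any wrong symbol goes to the dead state q4. After all 3 match we enter the accepting sink q3.
5 states suffice.
        a   b   c  
>  q0   q1  q4  q4 
   q1   q4  q4  q2 
   q2   q4  q3  q4 
 * q3   q3  q3  q3 
   q4   q4  q4  q4 
(> = start, * = accepting)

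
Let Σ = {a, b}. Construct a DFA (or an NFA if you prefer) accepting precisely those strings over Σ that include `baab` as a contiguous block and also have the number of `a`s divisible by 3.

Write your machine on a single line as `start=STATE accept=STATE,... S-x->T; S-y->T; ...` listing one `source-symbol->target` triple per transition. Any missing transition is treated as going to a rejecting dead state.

start=q0; accept=q13; q0-a->q1; q0-b->q2; q1-a->q3; q1-b->q4; q2-a->q5; q2-b->q2; q3-a->q0; q3-b->q6; q4-a->q7; q4-b->q4; q5-a->q8; q5-b->q4; q6-a->q9; q6-b->q6; q7-a->q10; q7-b->q6; q8-a->q0; q8-b->q11; q9-a->q12; q9-b->q2; q10-a->q1; q10-b->q13; q11-a->q13; q11-b->q11; q12-a->q3; q12-b->q14; q13-a->q14; q13-b->q13; q14-a->q11; q14-b->q14

Build one automaton per condition and run them in lockstep. The first has 5 states tracking whether and how much of `baab` has been seen; the second has 3 states tracking the count of `a`s modulo 3. A product state is a pair (one from each), accepting exactly when both do.
With 15 states:
          a    b  
>  q0     q1   q2 
   q1     q3   q4 
   q2     q5   q2 
   q3     q0   q6 
   q4     q7   q4 
   q5     q8   q4 
   q6     q9   q6 
   q7    q10   q6 
   q8     q0  q11 
   q9    q12   q2 
   q10    q1  q13 
   q11   q13  q11 
   q12    q3  q14 
 * q13   q14  q13 
   q14   q11  q14 
(> = start, * = accepting)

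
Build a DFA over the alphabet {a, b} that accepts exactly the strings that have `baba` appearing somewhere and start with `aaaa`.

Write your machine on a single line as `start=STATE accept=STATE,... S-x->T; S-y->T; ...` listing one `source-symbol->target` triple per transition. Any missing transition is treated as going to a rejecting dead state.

start=S0; accept=S9; S0-a->S1; S0-b->S2; S1-a->S3; S1-b->S2; S2-a->S2; S2-b->S2; S3-a->S4; S3-b->S2; S4-a->S5; S4-b->S2; S5-a->S5; S5-b->S6; S6-a->S7; S6-b->S6; S7-a->S5; S7-b->S8; S8-a->S9; S8-b->S6; S9-a->S9; S9-b->S9

Run two small machines in parallel and take their product. The first has 5 states tracking whether and how much of `baba` has been seen; the second has 6 states tracking whether the input so far still matches the prefix `aaaa`. A product state is a pair (one from each), accepting exactly when both do. Minimizing collapses redundant product states.
        a   b  
>  S0   S1  S2 
   S1   S3  S2 
   S2   S2  S2 
   S3   S4  S2 
   S4   S5  S2 
   S5   S5  S6 
   S6   S7  S6 
   S7   S5  S8 
   S8   S9  S6 
 * S9   S9  S9 
(> = start, * = accepting)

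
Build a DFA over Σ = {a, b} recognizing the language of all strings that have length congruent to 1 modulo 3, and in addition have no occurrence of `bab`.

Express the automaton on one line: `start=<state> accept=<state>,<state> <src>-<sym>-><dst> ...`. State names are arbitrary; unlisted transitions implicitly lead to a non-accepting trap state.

start=s0 accept=s1,s2,s9 s0-a->s1 s0-b->s2 s1-a->s3 s1-b->s4 s2-a->s5 s2-b->s4 s3-a->s0 s3-b->s6 s4-a->s7 s4-b->s6 s5-a->s0 s5-b->s8 s6-a->s9 s6-b->s2 s7-a->s1 s7-b->s8 s8-a->s8 s8-b->s8 s9-a->s3 s9-b->s8

Build one automaton per condition and run them in lockstep. The first has 3 states tracking the input length modulo 3; the second has 4 states tracking partial matches of the forbidden pattern `bab`. A product state is a pair (one from each), accepting exactly when both do. After merging equivalent states the machine shrinks.
        a   b  
>  s0   s1  s2 
 * s1   s3  s4 
 * s2   s5  s4 
   s3   s0  s6 
   s4   s7  s6 
   s5   s0  s8 
   s6   s9  s2 
   s7   s1  s8 
   s8   s8  s8 
 * s9   s3  s8 
(> = start, * = accepting)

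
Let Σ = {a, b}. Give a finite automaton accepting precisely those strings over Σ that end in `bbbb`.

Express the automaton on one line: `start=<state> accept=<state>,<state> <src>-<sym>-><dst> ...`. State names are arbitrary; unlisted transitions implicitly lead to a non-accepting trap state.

Let each state record the length of the longest suffix of the input read so far that is also a prefix of `bbbb`. q1 means the last symbol is `b`; q2 means the last 2 symbols are `bb`; q3 means the last 3 symbols are `bbb`; q4 means the last 4 symbols are `bbbb`. Accept only at q4, where the string currently ends in `bbbb`.
        a   b  
>  q0   q0  q1 
   q1   q0  q2 
   q2   q0  q3 
   q3   q0  q4 
 * q4   q0  q4 
(> = start, * = accepting)

start=q0 accept=q4 q0-a->q0 q0-b->q1 q1-a->q0 q1-b->q2 q2-a->q0 q2-b->q3 q3-a->q0 q3-b->q4 q4-a->q0 q4-b->q4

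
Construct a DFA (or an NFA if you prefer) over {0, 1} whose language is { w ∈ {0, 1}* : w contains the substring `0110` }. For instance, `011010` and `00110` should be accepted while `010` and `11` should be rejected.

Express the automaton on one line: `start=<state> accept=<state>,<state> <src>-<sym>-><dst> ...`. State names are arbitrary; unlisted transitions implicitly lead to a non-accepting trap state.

Track how much of `0110` has been matched so far: state q0 is no progress, q4 is the absorbing accept state reached once `0110` has occurred. Intermediate states record partial matches; on a mismatch, fall back to the longest reusable overlap.
A 5-state machine:
        0   1  
>  q0   q1  q0 
   q1   q1  q2 
   q2   q1  q3 
   q3   q4  q0 
 * q4   q4  q4 
(> = start, * = accepting)

start=q0 accept=q4 q0-0->q1 q0-1->q0 q1-0->q1 q1-1->q2 q2-0->q1 q2-1->q3 q3-0->q4 q3-1->q0 q4-0->q4 q4-1->q4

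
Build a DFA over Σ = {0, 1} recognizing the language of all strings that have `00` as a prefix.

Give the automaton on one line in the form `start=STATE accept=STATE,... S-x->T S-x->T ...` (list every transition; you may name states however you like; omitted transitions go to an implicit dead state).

Check the first 2 symbols one by one: q0 through q1 record how many have matched `00` so far; any wrong symbol goes to the dead state q3. After all 2 match we enter the accepting sink q2.
With 4 states:
        0   1  
>  q0   q1  q3 
   q1   q2  q3 
 * q2   q2  q2 
   q3   q3  q3 
(> = start, * = accepting)

start=q0 accept=q2 q0-0->q1 q0-1->q3 q1-0->q2 q1-1->q3 q2-0->q2 q2-1->q2 q3-0->q3 q3-1->q3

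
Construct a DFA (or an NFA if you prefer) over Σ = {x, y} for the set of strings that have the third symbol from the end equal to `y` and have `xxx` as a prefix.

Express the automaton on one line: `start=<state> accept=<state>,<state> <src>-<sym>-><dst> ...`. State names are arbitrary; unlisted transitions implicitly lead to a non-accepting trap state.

Handle the two conditions separately and then intersect. One (15 states) tracks the last 3 symbols read; the other (5 states) tracks whether the input so far still matches the prefix `xxx`. Each combined state is a pair, one component from each; accept when both components accept.
23 states suffice.
          x    y  
>  q0     q1   q2 
   q1     q3   q4 
   q2     q5   q6 
   q3     q7   q8 
   q4     q9  q10 
   q5    q11  q12 
   q6    q13  q14 
   q7     q7  q15 
   q8     q9  q10 
   q9    q11  q12 
   q10   q13  q14 
   q11   q16   q8 
   q12    q9  q10 
   q13   q11  q12 
   q14   q13  q14 
   q15   q17  q18 
   q16   q16   q8 
   q17   q19  q20 
   q18   q21  q22 
 * q19    q7  q15 
 * q20   q17  q18 
 * q21   q19  q20 
 * q22   q21  q22 
(> = start, * = accepting)

start=q0 accept=q19,q20,q21,q22 q0-x->q1 q0-y->q2 q1-x->q3 q1-y->q4 q2-x->q5 q2-y->q6 q3-x->q7 q3-y->q8 q4-x->q9 q4-y->q10 q5-x->q11 q5-y->q12 q6-x->q13 q6-y->q14 q7-x->q7 q7-y->q15 q8-x->q9 q8-y->q10 q9-x->q11 q9-y->q12 q10-x->q13 q10-y->q14 q11-x->q16 q11-y->q8 q12-x->q9 q12-y->q10 q13-x->q11 q13-y->q12 q14-x->q13 q14-y->q14 q15-x->q17 q15-y->q18 q16-x->q16 q16-y->q8 q17-x->q19 q17-y->q20 q18-x->q21 q18-y->q22 q19-x->q7 q19-y->q15 q20-x->q17 q20-y->q18 q21-x->q19 q21-y->q20 q22-x->q21 q22-y->q22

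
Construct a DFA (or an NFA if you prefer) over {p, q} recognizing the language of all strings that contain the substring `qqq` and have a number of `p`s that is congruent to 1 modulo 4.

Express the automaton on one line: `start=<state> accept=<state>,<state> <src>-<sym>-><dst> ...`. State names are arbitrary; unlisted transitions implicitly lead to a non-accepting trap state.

Handle the two conditions separately and then intersect. The first has 4 states tracking whether and how much of `qqq` has been seen; the second has 4 states tracking the count of `p`s modulo 4. A product state is a pair (one from each), accepting exactly when both do.
With 16 states:
          p    q  
>  S0     S1   S2 
   S1     S3   S4 
   S2     S1   S5 
   S3     S6   S7 
   S4     S3   S8 
   S5     S1   S9 
   S6     S0  S10 
   S7     S6  S11 
   S8     S3  S12 
   S9    S12   S9 
   S10    S0  S13 
   S11    S6  S14 
 * S12   S14  S12 
   S13    S0  S15 
   S14   S15  S14 
   S15    S9  S15 
(> = start, * = accepting)

start=S0 accept=S12 S0-p->S1 S0-q->S2 S1-p->S3 S1-q->S4 S2-p->S1 S2-q->S5 S3-p->S6 S3-q->S7 S4-p->S3 S4-q->S8 S5-p->S1 S5-q->S9 S6-p->S0 S6-q->S10 S7-p->S6 S7-q->S11 S8-p->S3 S8-q->S12 S9-p->S12 S9-q->S9 S10-p->S0 S10-q->S13 S11-p->S6 S11-q->S14 S12-p->S14 S12-q->S12 S13-p->S0 S13-q->S15 S14-p->S15 S14-q->S14 S15-p->S9 S15-q->S15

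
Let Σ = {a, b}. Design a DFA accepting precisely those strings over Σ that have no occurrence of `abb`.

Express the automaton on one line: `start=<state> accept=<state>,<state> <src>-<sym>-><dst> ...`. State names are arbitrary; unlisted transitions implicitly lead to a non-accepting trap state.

Track partial matches of the forbidden pattern `abb`. State s3 is a dead state reached once `abb` has occurred; every other state accepts. s0 means no part of `abb` is currently matched.
        a   b  
>* s0   s1  s0 
 * s1   s1  s2 
 * s2   s1  s3 
   s3   s3  s3 
(> = start, * = accepting)

start=s0 accept=s0,s1,s2 s0-a->s1 s0-b->s0 s1-a->s1 s1-b->s2 s2-a->s1 s2-b->s3 s3-a->s3 s3-b->s3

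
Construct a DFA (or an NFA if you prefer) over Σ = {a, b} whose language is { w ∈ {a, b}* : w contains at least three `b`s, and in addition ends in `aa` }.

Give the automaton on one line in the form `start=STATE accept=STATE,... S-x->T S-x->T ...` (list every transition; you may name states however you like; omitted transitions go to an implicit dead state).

Handle the two conditions separately and then intersect. One (5 states) tracks the count of `b`s, saturating at 4; the other (3 states) tracks how much of the suffix `aa` has currently been matched. Each combined state is a pair, one component from each; accept when both components accept. Equivalent product states are then merged.
        a   b  
>  q0   q0  q1 
   q1   q1  q2 
   q2   q2  q3 
   q3   q4  q3 
   q4   q5  q3 
 * q5   q5  q3 
(> = start, * = accepting)

start=q0 accept=q5 q0-a->q0 q0-b->q1 q1-a->q1 q1-b->q2 q2-a->q2 q2-b->q3 q3-a->q4 q3-b->q3 q4-a->q5 q4-b->q3 q5-a->q5 q5-b->q3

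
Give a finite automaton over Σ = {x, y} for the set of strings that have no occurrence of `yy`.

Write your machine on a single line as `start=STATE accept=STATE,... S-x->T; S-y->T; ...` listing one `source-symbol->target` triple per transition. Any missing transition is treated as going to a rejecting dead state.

Track partial matches of the forbidden pattern `yy`. State s2 is a dead state reached once `yy` has occurred; every other state accepts. s0 means no part of `yy` is currently matched.
A 3-state machine:
        x   y  
>* s0   s0  s1 
 * s1   s0  s2 
   s2   s2  s2 
(> = start, * = accepting)

start=s0; accept=s0,s1; s0-x->s0; s0-y->s1; s1-x->s0; s1-y->s2; s2-x->s2; s2-y->s2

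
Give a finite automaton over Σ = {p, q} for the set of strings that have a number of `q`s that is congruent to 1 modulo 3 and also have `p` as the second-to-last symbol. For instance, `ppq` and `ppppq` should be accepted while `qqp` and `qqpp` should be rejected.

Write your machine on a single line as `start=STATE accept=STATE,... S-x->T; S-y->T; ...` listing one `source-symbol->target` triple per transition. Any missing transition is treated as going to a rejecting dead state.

start=s0; accept=s3,s6; s0-p->s1; s0-q->s2; s1-p->s1; s1-q->s3; s2-p->s4; s2-q->s5; s3-p->s4; s3-q->s5; s4-p->s6; s4-q->s5; s5-p->s5; s5-q->s0; s6-p->s6; s6-q->s5

Run two small machines in parallel and take their product. The first has 3 states tracking the count of `q`s modulo 3; the second has 7 states tracking the last 2 symbols read. A product state is a pair (one from each), accepting exactly when both do. After merging equivalent states the machine shrinks.
With 7 states:
        p   q  
>  s0   s1  s2 
   s1   s1  s3 
   s2   s4  s5 
 * s3   s4  s5 
   s4   s6  s5 
   s5   s5  s0 
 * s6   s6  s5 
(> = start, * = accepting)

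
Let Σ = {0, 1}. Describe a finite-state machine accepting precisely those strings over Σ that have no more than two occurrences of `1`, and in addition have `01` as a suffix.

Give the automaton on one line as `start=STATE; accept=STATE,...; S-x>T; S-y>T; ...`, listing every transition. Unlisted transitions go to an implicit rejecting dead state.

start=S0; accept=S3,S6; S0-0>S1; S0-1>S2; S1-0>S1; S1-1>S3; S2-0>S4; S2-1>S5; S3-0>S4; S3-1>S5; S4-0>S4; S4-1>S6; S5-0>S7; S5-1>S8; S6-0>S7; S6-1>S8; S7-0>S7; S7-1>S9; S8-0>S10; S8-1>S8; S9-0>S10; S9-1>S8; S10-0>S10; S10-1>S9

Run two small machines in parallel and take their product. The first has 4 states tracking the count of `1`s, saturating at 3; the second has 3 states tracking how much of the suffix `01` has currently been matched. A product state is a pair (one from each), accepting exactly when both do.
An 11-state machine:
          0    1  
>  S0     S1   S2 
   S1     S1   S3 
   S2     S4   S5 
 * S3     S4   S5 
   S4     S4   S6 
   S5     S7   S8 
 * S6     S7   S8 
   S7     S7   S9 
   S8    S10   S8 
   S9    S10   S8 
   S10   S10   S9 
(> = start, * = accepting)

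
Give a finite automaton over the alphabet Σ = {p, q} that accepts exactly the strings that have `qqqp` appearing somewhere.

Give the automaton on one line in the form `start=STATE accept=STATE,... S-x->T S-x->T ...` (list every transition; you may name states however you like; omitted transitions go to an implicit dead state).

start=A accept=E A-p->A A-q->B B-p->A B-q->C C-p->A C-q->D D-p->E D-q->D E-p->E E-q->E

States A..D record the length of the longest prefix of `qqqp` that matches the current input suffix. Reaching E means `qqqp` has been seen, and we stay there forever. Accept from E.
A 5-state machine:
       p  q 
>  A   A  B 
   B   A  C 
   C   A  D 
   D   E  D 
 * E   E  E 
(> = start, * = accepting)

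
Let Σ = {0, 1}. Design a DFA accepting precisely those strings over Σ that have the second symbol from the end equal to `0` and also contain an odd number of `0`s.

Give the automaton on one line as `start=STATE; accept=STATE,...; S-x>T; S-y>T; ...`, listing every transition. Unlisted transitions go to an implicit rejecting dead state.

start=A; accept=E,H; A-0>B; A-1>C; B-0>D; B-1>E; C-0>F; C-1>G; D-0>H; D-1>I; E-0>J; E-1>K; F-0>D; F-1>E; G-0>F; G-1>G; H-0>D; H-1>E; I-0>F; I-1>G; J-0>H; J-1>I; K-0>J; K-1>K

Run two small machines in parallel and take their product. The first has 7 states tracking the last 2 symbols read; the second has 2 states tracking the count of `0`s modulo 2. A product state is a pair (one from each), accepting exactly when both do.
An 11-state machine:
       0  1 
>  A   B  C 
   B   D  E 
   C   F  G 
   D   H  I 
 * E   J  K 
   F   D  E 
   G   F  G 
 * H   D  E 
   I   F  G 
   J   H  I 
   K   J  K 
(> = start, * = accepting)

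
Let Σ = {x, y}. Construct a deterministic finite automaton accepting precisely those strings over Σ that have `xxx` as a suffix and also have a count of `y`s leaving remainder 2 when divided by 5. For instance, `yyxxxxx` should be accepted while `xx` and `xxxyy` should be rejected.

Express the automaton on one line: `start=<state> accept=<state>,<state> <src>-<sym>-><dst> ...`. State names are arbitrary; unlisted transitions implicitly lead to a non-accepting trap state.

start=q0 accept=q7 q0-x->q0 q0-y->q1 q1-x->q1 q1-y->q2 q2-x->q3 q2-y->q4 q3-x->q5 q3-y->q4 q4-x->q4 q4-y->q6 q5-x->q7 q5-y->q4 q6-x->q6 q6-y->q0 q7-x->q7 q7-y->q4

Handle the two conditions separately and then intersect. One (4 states) tracks how much of the suffix `xxx` has currently been matched; the other (5 states) tracks the count of `y`s modulo 5. Each combined state is a pair, one component from each; accept when both components accept. Minimizing collapses redundant product states.
An 8-state machine:
        x   y  
>  q0   q0  q1 
   q1   q1  q2 
   q2   q3  q4 
   q3   q5  q4 
   q4   q4  q6 
   q5   q7  q4 
   q6   q6  q0 
 * q7   q7  q4 
(> = start, * = accepting)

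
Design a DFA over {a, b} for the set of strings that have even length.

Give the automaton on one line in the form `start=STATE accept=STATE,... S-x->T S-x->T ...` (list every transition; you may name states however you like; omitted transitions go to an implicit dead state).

Only the length mod 2 matters, so use a 2-cycle: from any state, every input symbol moves to the next state, wrapping q1 back to q0. Mark q0 accepting.
With 2 states:
        a   b  
>* q0   q1  q1 
   q1   q0  q0 
(> = start, * = accepting)

start=q0 accept=q0 q0-a->q1 q0-b->q1 q1-a->q0 q1-b->q0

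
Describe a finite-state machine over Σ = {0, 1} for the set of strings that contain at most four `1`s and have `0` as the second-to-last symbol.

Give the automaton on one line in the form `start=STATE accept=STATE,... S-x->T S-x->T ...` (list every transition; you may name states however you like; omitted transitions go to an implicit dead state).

start=A accept=D,E,H,I,L,M,P,Q,T A-0->B A-1->C B-0->D B-1->E C-0->F C-1->G D-0->D D-1->E E-0->F E-1->G F-0->H F-1->I G-0->J G-1->K H-0->H H-1->I I-0->J I-1->K J-0->L J-1->M K-0->N K-1->O L-0->L L-1->M M-0->N M-1->O N-0->P N-1->Q O-0->R O-1->S P-0->P P-1->Q Q-0->R Q-1->S R-0->T R-1->U S-0->V S-1->S T-0->T T-1->U U-0->V U-1->S V-0->W V-1->U W-0->W W-1->U

Handle the two conditions separately and then intersect. The first has 6 states tracking the count of `1`s, saturating at 5; the second has 7 states tracking the last 2 symbols read. A product state is a pair (one from each), accepting exactly when both do.
A 23-state machine:
       0  1 
>  A   B  C 
   B   D  E 
   C   F  G 
 * D   D  E 
 * E   F  G 
   F   H  I 
   G   J  K 
 * H   H  I 
 * I   J  K 
   J   L  M 
   K   N  O 
 * L   L  M 
 * M   N  O 
   N   P  Q 
   O   R  S 
 * P   P  Q 
 * Q   R  S 
   R   T  U 
   S   V  S 
 * T   T  U 
   U   V  S 
   V   W  U 
   W   W  U 
(> = start, * = accepting)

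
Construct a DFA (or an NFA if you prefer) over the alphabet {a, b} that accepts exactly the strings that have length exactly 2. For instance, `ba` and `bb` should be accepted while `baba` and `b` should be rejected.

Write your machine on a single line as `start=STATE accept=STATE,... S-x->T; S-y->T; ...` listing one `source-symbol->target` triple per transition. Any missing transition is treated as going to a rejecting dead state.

start=q0; accept=q2; q0-a->q1; q0-b->q1; q1-a->q2; q1-b->q2; q2-a->q3; q2-b->q3; q3-a->q3; q3-b->q3

We only need to distinguish lengths 0, 1, …, 2, and '>2'. Chain q0 → q1 → q2 → q3 on every symbol, with q3 looping. Accepting states: {q2}.
A 4-state machine:
        a   b  
>  q0   q1  q1 
   q1   q2  q2 
 * q2   q3  q3 
   q3   q3  q3 
(> = start, * = accepting)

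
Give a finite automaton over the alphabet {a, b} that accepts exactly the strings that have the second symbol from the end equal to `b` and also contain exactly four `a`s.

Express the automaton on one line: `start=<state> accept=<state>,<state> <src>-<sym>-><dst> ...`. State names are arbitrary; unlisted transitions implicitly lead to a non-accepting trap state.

start=s0 accept=s8,s9 s0-a->s1 s0-b->s0 s1-a->s2 s1-b->s1 s2-a->s3 s2-b->s2 s3-a->s4 s3-b->s5 s4-a->s6 s4-b->s7 s5-a->s8 s5-b->s5 s6-a->s6 s6-b->s6 s7-a->s6 s7-b->s9 s8-a->s6 s8-b->s7 s9-a->s6 s9-b->s9

Handle the two conditions separately and then intersect. The first has 7 states tracking the last 2 symbols read; the second has 6 states tracking the count of `a`s, saturating at 5. A product state is a pair (one from each), accepting exactly when both do. Minimizing collapses redundant product states.
A 10-state machine:
        a   b  
>  s0   s1  s0 
   s1   s2  s1 
   s2   s3  s2 
   s3   s4  s5 
   s4   s6  s7 
   s5   s8  s5 
   s6   s6  s6 
   s7   s6  s9 
 * s8   s6  s7 
 * s9   s6  s9 
(> = start, * = accepting)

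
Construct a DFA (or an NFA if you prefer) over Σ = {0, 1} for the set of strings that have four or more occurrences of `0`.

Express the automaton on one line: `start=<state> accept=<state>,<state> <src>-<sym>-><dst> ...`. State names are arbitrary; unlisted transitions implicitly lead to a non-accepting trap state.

Only the number of `0`s matters, and only up to 5. Make a chain S0 → S1 → S2 → S3 → S4 → S5 advanced by each `0` (with S5 absorbing); every other symbol self-loops. The accepting set is {S4, S5}.
With 6 states:
        0   1  
>  S0   S1  S0 
   S1   S2  S1 
   S2   S3  S2 
   S3   S4  S3 
 * S4   S5  S4 
 * S5   S5  S5 
(> = start, * = accepting)

start=S0 accept=S4,S5 S0-0->S1 S0-1->S0 S1-0->S2 S1-1->S1 S2-0->S3 S2-1->S2 S3-0->S4 S3-1->S3 S4-0->S5 S4-1->S4 S5-0->S5 S5-1->S5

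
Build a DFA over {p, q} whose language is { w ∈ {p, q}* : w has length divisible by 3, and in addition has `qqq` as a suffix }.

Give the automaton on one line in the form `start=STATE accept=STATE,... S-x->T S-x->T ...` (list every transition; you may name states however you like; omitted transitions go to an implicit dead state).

start=A accept=F A-p->B A-q->C B-p->D B-q->D C-p->D C-q->E D-p->A D-q->A E-p->A E-q->F F-p->B F-q->C

Build one automaton per condition and run them in lockstep. The first has 3 states tracking the input length modulo 3; the second has 4 states tracking how much of the suffix `qqq` has currently been matched. A product state is a pair (one from each), accepting exactly when both do. Minimizing collapses redundant product states.
A 6-state machine:
       p  q 
>  A   B  C 
   B   D  D 
   C   D  E 
   D   A  A 
   E   A  F 
 * F   B  C 
(> = start, * = accepting)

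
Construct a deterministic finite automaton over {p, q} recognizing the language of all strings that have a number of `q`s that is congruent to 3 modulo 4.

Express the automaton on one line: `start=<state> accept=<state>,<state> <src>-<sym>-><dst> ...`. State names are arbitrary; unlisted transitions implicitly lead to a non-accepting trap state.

start=s0 accept=s3 s0-p->s0 s0-q->s1 s1-p->s1 s1-q->s2 s2-p->s2 s2-q->s3 s3-p->s3 s3-q->s0

The only thing that matters is how many `q`s have appeared, reduced mod 4. Use one state per residue: s0 for 0, …, s3 for 3. Reading `q` moves to the next residue; anything else stays put. s3 is accepting.
With 4 states:
        p   q  
>  s0   s0  s1 
   s1   s1  s2 
   s2   s2  s3 
 * s3   s3  s0 
(> = start, * = accepting)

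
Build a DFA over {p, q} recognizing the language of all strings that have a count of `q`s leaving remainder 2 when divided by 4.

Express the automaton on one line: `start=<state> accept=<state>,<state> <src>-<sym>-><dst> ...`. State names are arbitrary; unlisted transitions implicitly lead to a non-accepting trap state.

start=A accept=C A-p->A A-q->B B-p->B B-q->C C-p->C C-q->D D-p->D D-q->A

The only thing that matters is how many `q`s have appeared, reduced mod 4. Use one state per residue: A for 0, …, D for 3. Reading `q` moves to the next residue; anything else stays put. C is accepting.
A 4-state machine:
       p  q 
>  A   A  B 
   B   B  C 
 * C   C  D 
   D   D  A 
(> = start, * = accepting)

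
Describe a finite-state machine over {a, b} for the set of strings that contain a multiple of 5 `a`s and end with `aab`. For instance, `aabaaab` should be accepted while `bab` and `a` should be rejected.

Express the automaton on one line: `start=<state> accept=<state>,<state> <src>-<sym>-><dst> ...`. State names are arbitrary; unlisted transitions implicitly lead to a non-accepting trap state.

start=q0 accept=q7 q0-a->q1 q0-b->q0 q1-a->q2 q1-b->q1 q2-a->q3 q2-b->q2 q3-a->q4 q3-b->q3 q4-a->q5 q4-b->q6 q5-a->q1 q5-b->q7 q6-a->q0 q6-b->q6 q7-a->q1 q7-b->q0

Run two small machines in parallel and take their product. One (5 states) tracks the count of `a`s modulo 5; the other (4 states) tracks how much of the suffix `aab` has currently been matched. Each combined state is a pair, one component from each; accept when both components accept. Equivalent product states are then merged.
With 8 states:
        a   b  
>  q0   q1  q0 
   q1   q2  q1 
   q2   q3  q2 
   q3   q4  q3 
   q4   q5  q6 
   q5   q1  q7 
   q6   q0  q6 
 * q7   q1  q0 
(> = start, * = accepting)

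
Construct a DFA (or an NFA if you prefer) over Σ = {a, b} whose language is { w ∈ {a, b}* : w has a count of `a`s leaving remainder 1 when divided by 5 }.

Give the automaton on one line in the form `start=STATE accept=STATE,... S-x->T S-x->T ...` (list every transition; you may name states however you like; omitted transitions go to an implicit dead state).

start=q0 accept=q1 q0-a->q1 q0-b->q0 q1-a->q2 q1-b->q1 q2-a->q3 q2-b->q2 q3-a->q4 q3-b->q3 q4-a->q0 q4-b->q4

The only thing that matters is how many `a`s have appeared, reduced mod 5. Use one state per residue: q0 for 0, …, q4 for 4. Reading `a` moves to the next residue; anything else stays put. q1 is accepting.
5 states suffice.
        a   b  
>  q0   q1  q0 
 * q1   q2  q1 
   q2   q3  q2 
   q3   q4  q3 
   q4   q0  q4 
(> = start, * = accepting)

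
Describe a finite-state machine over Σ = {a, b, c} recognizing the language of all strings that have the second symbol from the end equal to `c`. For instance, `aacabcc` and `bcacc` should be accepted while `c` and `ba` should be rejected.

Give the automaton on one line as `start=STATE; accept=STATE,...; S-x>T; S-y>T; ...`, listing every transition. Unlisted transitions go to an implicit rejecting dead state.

A DFA must remember the last 2 symbols (since which symbol is second-to-last isn't known until the input ends). Use one state per possible window of the last ≤2 symbols; accept from those whose window starts with `c`.
13 states suffice.
          a    b    c  
>  q0     q1   q2   q3 
   q1     q4   q5   q6 
   q2     q7   q8   q9 
   q3    q10  q11  q12 
   q4     q4   q5   q6 
   q5     q7   q8   q9 
   q6    q10  q11  q12 
   q7     q4   q5   q6 
   q8     q7   q8   q9 
   q9    q10  q11  q12 
 * q10    q4   q5   q6 
 * q11    q7   q8   q9 
 * q12   q10  q11  q12 
(> = start, * = accepting)

start=q0; accept=q10,q11,q12; q0-a>q1; q0-b>q2; q0-c>q3; q1-a>q4; q1-b>q5; q1-c>q6; q2-a>q7; q2-b>q8; q2-c>q9; q3-a>q10; q3-b>q11; q3-c>q12; q4-a>q4; q4-b>q5; q4-c>q6; q5-a>q7; q5-b>q8; q5-c>q9; q6-a>q10; q6-b>q11; q6-c>q12; q7-a>q4; q7-b>q5; q7-c>q6; q8-a>q7; q8-b>q8; q8-c>q9; q9-a>q10; q9-b>q11; q9-c>q12; q10-a>q4; q10-b>q5; q10-c>q6; q11-a>q7; q11-b>q8; q11-c>q9; q12-a>q10; q12-b>q11; q12-c>q12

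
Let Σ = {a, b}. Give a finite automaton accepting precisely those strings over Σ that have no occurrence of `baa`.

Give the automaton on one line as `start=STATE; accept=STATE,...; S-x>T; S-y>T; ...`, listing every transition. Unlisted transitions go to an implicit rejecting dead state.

This is the complement of 'contains `baa`'. Use the same substring-matching states — s0 through s3 holding how much of `baa` has just been matched — but flip the accepting set: everything except the trap s3 accepts.
With 4 states:
        a   b  
>* s0   s0  s1 
 * s1   s2  s1 
 * s2   s3  s1 
   s3   s3  s3 
(> = start, * = accepting)

start=s0; accept=s0,s1,s2; s0-a>s0; s0-b>s1; s1-a>s2; s1-b>s1; s2-a>s3; s2-b>s1; s3-a>s3; s3-b>s3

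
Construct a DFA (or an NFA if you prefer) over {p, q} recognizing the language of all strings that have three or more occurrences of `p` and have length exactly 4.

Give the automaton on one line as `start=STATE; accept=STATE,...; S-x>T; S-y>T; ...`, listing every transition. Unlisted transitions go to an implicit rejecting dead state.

Handle the two conditions separately and then intersect. The first has 5 states tracking the count of `p`s, saturating at 4; the second has 6 states tracking the input length, saturating at 5. A product state is a pair (one from each), accepting exactly when both do.
20 states suffice.
       p  q 
>  A   B  C 
   B   D  E 
   C   E  F 
   D   G  H 
   E   H  I 
   F   I  J 
   G   K  L 
   H   L  M 
   I   M  N 
   J   N  O 
 * K   P  P 
 * L   P  Q 
   M   Q  R 
   N   R  S 
   O   S  T 
   P   P  P 
   Q   P  Q 
   R   Q  R 
   S   R  S 
   T   S  T 
(> = start, * = accepting)

start=A; accept=K,L; A-p>B; A-q>C; B-p>D; B-q>E; C-p>E; C-q>F; D-p>G; D-q>H; E-p>H; E-q>I; F-p>I; F-q>J; G-p>K; G-q>L; H-p>L; H-q>M; I-p>M; I-q>N; J-p>N; J-q>O; K-p>P; K-q>P; L-p>P; L-q>Q; M-p>Q; M-q>R; N-p>R; N-q>S; O-p>S; O-q>T; P-p>P; P-q>P; Q-p>P; Q-q>Q; R-p>Q; R-q>R; S-p>R; S-q>S; T-p>S; T-q>T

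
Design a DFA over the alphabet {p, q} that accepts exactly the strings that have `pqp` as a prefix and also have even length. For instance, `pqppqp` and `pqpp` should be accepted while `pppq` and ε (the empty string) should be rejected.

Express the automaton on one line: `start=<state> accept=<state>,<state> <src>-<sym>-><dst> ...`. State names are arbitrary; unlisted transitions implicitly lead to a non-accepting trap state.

Handle the two conditions separately and then intersect. One (5 states) tracks whether the input so far still matches the prefix `pqp`; the other (2 states) tracks the input length modulo 2. Each combined state is a pair, one component from each; accept when both components accept. Equivalent product states are then merged.
        p   q  
>  S0   S1  S2 
   S1   S2  S3 
   S2   S2  S2 
   S3   S4  S2 
   S4   S5  S5 
 * S5   S4  S4 
(> = start, * = accepting)

start=S0 accept=S5 S0-p->S1 S0-q->S2 S1-p->S2 S1-q->S3 S2-p->S2 S2-q->S2 S3-p->S4 S3-q->S2 S4-p->S5 S4-q->S5 S5-p->S4 S5-q->S4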